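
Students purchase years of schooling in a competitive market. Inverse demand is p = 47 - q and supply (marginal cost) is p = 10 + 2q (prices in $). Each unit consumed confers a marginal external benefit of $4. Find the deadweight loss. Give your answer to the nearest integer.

Market equilibrium (private): 10 + 2q = 47 - q → q_m = 12.3333.
Social marginal benefit = demand + MEB = 51 - q.
Set SMB = MC: 51 - q = 10 + 2q → q* = 13.6667.
The loss is the area between SMB and MC from q* to q_m; with linear curves that's a triangle of height MEB(q_m).
DWL = ½ × 1.3334 × 4.0000 = 2.6668.

DWL = $3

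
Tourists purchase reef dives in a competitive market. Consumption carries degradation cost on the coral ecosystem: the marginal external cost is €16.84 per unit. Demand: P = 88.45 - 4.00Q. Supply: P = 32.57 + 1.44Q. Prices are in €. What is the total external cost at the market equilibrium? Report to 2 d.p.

€172.98

Market equilibrium (private): 32.57 + 1.44Q = 88.45 - 4.00Q → Q_m = 10.2721.
Total external cost = MEC × Q_m = 16.84 × 10.2721 = 172.9822.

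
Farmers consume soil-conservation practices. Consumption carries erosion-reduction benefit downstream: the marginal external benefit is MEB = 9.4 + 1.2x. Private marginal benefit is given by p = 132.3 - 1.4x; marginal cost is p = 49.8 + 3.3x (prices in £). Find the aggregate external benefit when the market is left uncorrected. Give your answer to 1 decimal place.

Market equilibrium (private): 49.8 + 3.3x = 132.3 - 1.4x → x_m = 17.5532.
Total external benefit = ∫₀^{x_m} (9.4 + 1.2x) dx = 9.4×17.5532 + ½×1.2×17.5532² = 349.8690.

£349.9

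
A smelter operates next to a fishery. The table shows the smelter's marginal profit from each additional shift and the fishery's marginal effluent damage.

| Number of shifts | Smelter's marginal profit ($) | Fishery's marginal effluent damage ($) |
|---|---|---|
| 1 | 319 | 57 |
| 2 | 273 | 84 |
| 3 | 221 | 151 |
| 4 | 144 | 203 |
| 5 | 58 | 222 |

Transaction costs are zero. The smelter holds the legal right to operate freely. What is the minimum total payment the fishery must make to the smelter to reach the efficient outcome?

Left alone the smelter would choose level 5 (marginal profit stays positive).
Efficient level: k* = 3 (marginal profit ≥ marginal effluent damage through 3).
The fishery must at least cover the smelter's forgone profit from cutting 5→3: 144 + 58 = 202.

$202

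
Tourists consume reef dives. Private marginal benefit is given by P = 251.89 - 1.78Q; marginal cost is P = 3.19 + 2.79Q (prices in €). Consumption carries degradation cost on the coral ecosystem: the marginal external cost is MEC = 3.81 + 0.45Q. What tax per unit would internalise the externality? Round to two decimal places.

tax = €25.76 per unit

Social marginal benefit = demand − MEC = 248.08 - 2.23Q.
Set SMB = MC: 248.08 - 2.23Q = 3.19 + 2.79Q → Q* = 48.7829.
The Pigouvian tax equals MEC at Q*: 3.81 + 0.45×48.7829 = 25.7623.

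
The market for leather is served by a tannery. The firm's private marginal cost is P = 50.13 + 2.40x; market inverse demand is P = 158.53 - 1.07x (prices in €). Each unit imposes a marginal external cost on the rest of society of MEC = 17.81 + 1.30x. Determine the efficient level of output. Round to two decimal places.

x* = 18.99

Social marginal cost = private MC + MEC = 67.94 + 3.70x.
Set SMC = demand: 67.94 + 3.70x = 158.53 - 1.07x → x* = 18.9916.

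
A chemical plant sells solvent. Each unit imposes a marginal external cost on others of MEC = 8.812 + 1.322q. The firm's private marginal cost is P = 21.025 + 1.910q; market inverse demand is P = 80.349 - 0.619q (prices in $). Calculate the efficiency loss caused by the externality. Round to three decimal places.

Market equilibrium (private): 21.025 + 1.910q = 80.349 - 0.619q → q_m = 23.4575.
Social marginal cost = private MC + MEC = 29.837 + 3.232q.
Set SMC = demand: 29.837 + 3.232q = 80.349 - 0.619q → q* = 13.1166.
The welfare-loss triangle has base |q_m − q*| and height MEC(q_m) (the vertical gap between SMC and demand is zero at q* and MEC at q_m).
DWL = ½ × 10.3409 × 39.8228 = 205.9018.

DWL = $205.902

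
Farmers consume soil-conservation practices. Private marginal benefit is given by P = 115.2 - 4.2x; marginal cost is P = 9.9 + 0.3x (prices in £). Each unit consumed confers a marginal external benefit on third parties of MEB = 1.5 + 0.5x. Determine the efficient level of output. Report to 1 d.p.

x* = 26.7

Social marginal benefit = demand + MEB = 116.7 - 3.7x.
Set SMB = MC: 116.7 - 3.7x = 9.9 + 0.3x → x* = 26.7000.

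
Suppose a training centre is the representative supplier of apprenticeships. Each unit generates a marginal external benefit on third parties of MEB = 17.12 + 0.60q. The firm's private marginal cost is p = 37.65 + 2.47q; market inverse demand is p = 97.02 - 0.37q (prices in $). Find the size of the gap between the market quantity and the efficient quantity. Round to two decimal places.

13.24 units

Market equilibrium (private): 37.65 + 2.47q = 97.02 - 0.37q → q_m = 20.9049.
Social marginal cost = private MC − MEB = 20.53 + 1.87q.
Set SMC = demand: 20.53 + 1.87q = 97.02 - 0.37q → q* = 34.1473.
Gap = |20.9049 − 34.1473| = 13.2424.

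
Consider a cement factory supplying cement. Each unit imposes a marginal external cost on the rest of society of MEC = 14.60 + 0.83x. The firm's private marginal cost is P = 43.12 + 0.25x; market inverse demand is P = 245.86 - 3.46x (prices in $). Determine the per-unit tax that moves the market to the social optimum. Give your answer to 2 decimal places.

Social marginal cost = private MC + MEC = 57.72 + 1.08x.
Set SMC = demand: 57.72 + 1.08x = 245.86 - 3.46x → x* = 41.4405.
The Pigouvian tax equals MEC at x*: 14.60 + 0.83×41.4405 = 48.9956.

tax = $49.00 per unit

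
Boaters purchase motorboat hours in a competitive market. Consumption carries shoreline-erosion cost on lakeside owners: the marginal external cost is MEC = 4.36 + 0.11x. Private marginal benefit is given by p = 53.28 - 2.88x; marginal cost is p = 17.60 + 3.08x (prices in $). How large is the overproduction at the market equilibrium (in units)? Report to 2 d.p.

0.83 units

Market equilibrium (private): 17.60 + 3.08x = 53.28 - 2.88x → x_m = 5.9866.
Social marginal benefit = demand − MEC = 48.92 - 2.99x.
Set SMB = MC: 48.92 - 2.99x = 17.60 + 3.08x → x* = 5.1598.
Gap = |5.9866 − 5.1598| = 0.8268.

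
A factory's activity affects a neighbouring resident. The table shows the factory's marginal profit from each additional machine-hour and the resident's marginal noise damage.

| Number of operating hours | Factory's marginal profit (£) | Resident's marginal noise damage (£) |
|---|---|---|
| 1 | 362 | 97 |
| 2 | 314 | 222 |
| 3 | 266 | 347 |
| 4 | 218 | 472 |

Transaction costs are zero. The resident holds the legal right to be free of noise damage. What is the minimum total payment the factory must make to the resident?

Efficient level: marginal profit ≥ marginal noise damage through level 2, so k* = 2.
With the resident holding the right, the factory must at least compensate total damage at k*: 97 + 222 = 319.

£319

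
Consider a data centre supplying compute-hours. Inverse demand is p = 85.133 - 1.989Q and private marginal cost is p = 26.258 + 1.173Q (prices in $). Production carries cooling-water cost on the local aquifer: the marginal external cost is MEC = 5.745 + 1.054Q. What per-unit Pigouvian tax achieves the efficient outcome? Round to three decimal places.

tax = $19.028 per unit

Social marginal cost = private MC + MEC = 32.003 + 2.227Q.
Set SMC = demand: 32.003 + 2.227Q = 85.133 - 1.989Q → Q* = 12.6020.
The Pigouvian tax equals MEC at Q*: 5.745 + 1.054×12.6020 = 19.0275.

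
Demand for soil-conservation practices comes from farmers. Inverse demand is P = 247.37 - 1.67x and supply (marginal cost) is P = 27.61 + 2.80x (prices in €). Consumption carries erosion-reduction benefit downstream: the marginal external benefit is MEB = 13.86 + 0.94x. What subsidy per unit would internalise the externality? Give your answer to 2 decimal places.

subsidy = €76.07 per unit

Social marginal benefit = demand + MEB = 261.23 - 0.73x.
Set SMB = MC: 261.23 - 0.73x = 27.61 + 2.80x → x* = 66.1813.
The Pigouvian subsidy equals MEB at x*: 13.86 + 0.94×66.1813 = 76.0704.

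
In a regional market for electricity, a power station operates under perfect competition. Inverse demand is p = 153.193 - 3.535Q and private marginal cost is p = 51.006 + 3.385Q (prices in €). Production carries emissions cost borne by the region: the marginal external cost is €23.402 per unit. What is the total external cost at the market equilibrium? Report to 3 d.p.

Market equilibrium (private): 51.006 + 3.385Q = 153.193 - 3.535Q → Q_m = 14.7669.
Total external cost = MEC × Q_m = 23.402 × 14.7669 = 345.5750.

€345.575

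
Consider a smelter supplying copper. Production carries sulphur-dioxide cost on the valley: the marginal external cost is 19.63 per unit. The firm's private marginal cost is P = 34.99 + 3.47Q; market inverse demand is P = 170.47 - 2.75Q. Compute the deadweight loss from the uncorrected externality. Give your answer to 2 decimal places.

DWL = 30.98

Market equilibrium (private): 34.99 + 3.47Q = 170.47 - 2.75Q → Q_m = 21.7814.
Social marginal cost = private MC + MEC = 54.62 + 3.47Q.
Set SMC = demand: 54.62 + 3.47Q = 170.47 - 2.75Q → Q* = 18.6254.
Between Q* and Q_m the wedge SMC − demand runs linearly from 0 to MEC(Q_m), so the loss is a triangle.
DWL = ½ × 3.1560 × 19.6300 = 30.9761.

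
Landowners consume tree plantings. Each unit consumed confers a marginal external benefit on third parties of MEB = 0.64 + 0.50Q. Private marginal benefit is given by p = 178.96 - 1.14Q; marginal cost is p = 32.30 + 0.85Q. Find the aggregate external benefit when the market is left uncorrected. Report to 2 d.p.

1405.03

Market equilibrium (private): 32.30 + 0.85Q = 178.96 - 1.14Q → Q_m = 73.6985.
Total external benefit = ∫₀^{Q_m} (0.64 + 0.50Q) dQ = 0.64×73.6985 + ½×0.50×73.6985² = 1405.0343.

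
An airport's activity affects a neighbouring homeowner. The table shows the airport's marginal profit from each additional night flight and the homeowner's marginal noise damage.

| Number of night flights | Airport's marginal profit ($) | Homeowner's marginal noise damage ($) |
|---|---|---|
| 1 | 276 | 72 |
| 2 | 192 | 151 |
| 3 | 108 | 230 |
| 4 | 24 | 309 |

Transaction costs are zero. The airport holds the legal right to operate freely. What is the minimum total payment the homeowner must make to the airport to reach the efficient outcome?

Left alone the airport would choose level 4 (marginal profit stays positive).
Efficient level: k* = 2 (marginal profit ≥ marginal noise damage through 2).
The homeowner must at least cover the airport's forgone profit from cutting 4→2: 108 + 24 = 132.

$132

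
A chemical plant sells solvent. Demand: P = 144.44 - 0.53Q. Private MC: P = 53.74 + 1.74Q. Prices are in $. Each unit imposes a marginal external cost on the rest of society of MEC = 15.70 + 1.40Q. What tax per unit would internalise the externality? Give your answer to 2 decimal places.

tax = $44.31 per unit

Social marginal cost = private MC + MEC = 69.44 + 3.14Q.
Set SMC = demand: 69.44 + 3.14Q = 144.44 - 0.53Q → Q* = 20.4360.
The Pigouvian tax equals MEC at Q*: 15.70 + 1.40×20.4360 = 44.3104.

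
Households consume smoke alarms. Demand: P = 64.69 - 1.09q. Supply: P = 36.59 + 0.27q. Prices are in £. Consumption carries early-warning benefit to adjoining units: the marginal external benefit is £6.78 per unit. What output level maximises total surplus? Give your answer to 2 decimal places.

q* = 25.65

Social marginal benefit = demand + MEB = 71.47 - 1.09q.
Set SMB = MC: 71.47 - 1.09q = 36.59 + 0.27q → q* = 25.6471.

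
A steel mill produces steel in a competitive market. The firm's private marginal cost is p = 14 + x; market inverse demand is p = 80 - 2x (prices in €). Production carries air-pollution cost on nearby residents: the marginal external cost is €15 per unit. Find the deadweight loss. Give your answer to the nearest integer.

Market equilibrium (private): 14 + x = 80 - 2x → x_m = 22.0000.
Social marginal cost = private MC + MEC = 29 + x.
Set SMC = demand: 29 + x = 80 - 2x → x* = 17.0000.
The welfare-loss triangle has base |x_m − x*| and height MEC(x_m) (the vertical gap between SMC and demand is zero at x* and MEC at x_m).
DWL = ½ × 5.0000 × 15.0000 = 37.5000.

DWL = €38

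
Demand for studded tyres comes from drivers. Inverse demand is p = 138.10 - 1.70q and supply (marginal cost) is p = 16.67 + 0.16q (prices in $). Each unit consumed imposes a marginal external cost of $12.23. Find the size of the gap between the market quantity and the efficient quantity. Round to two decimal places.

Market equilibrium (private): 16.67 + 0.16q = 138.10 - 1.70q → q_m = 65.2849.
Social marginal benefit = demand − MEC = 125.87 - 1.70q.
Set SMB = MC: 125.87 - 1.70q = 16.67 + 0.16q → q* = 58.7097.
Gap = |65.2849 − 58.7097| = 6.5752.

6.58 units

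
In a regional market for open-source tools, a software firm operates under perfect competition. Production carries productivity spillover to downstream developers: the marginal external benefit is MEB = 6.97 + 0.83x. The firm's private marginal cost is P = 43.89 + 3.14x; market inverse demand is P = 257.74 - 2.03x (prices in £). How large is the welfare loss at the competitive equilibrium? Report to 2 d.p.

Market equilibrium (private): 43.89 + 3.14x = 257.74 - 2.03x → x_m = 41.3636.
Social marginal cost = private MC − MEB = 36.92 + 2.31x.
Set SMC = demand: 36.92 + 2.31x = 257.74 - 2.03x → x* = 50.8802.
Height of the DWL triangle at x_m is demand(x_m) − SMC(x_m) = MEB(x_m) = 41.3018.
DWL = ½ × 9.5166 × 41.3018 = 196.5264.

DWL = £196.53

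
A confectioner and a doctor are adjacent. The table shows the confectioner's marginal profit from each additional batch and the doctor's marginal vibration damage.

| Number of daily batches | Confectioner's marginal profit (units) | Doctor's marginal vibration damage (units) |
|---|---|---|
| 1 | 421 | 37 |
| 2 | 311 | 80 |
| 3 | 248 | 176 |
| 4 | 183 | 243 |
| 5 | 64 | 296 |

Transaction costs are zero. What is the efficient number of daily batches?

3

Bargaining reaches the level where marginal profit last exceeds marginal vibration damage.
That holds through level 3 (248 ≥ 176) but not at 4 (183 < 243).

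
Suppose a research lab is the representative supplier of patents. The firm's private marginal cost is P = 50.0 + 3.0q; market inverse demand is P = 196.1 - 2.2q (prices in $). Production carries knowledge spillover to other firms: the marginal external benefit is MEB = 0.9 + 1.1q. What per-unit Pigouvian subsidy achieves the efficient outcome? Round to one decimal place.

Social marginal cost = private MC − MEB = 49.1 + 1.9q.
Set SMC = demand: 49.1 + 1.9q = 196.1 - 2.2q → q* = 35.8537.
The Pigouvian subsidy equals MEB at q*: 0.9 + 1.1×35.8537 = 40.3391.

subsidy = $40.3 per unit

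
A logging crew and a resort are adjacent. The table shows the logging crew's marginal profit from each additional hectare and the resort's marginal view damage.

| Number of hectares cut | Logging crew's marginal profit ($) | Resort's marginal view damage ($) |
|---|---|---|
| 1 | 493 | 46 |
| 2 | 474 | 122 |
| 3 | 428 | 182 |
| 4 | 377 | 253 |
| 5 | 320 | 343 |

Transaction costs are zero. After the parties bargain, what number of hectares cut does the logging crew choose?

4

Bargaining reaches the level where marginal profit last exceeds marginal view damage.
That holds through level 4 (377 ≥ 253) but not at 5 (320 < 343).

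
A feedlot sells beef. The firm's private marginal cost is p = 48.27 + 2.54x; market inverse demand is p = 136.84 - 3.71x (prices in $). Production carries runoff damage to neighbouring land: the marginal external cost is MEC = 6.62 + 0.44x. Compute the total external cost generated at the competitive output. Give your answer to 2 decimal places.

$137.99

Market equilibrium (private): 48.27 + 2.54x = 136.84 - 3.71x → x_m = 14.1712.
Total external cost = ∫₀^{x_m} (6.62 + 0.44x) dx = 6.62×14.1712 + ½×0.44×14.1712² = 137.9944.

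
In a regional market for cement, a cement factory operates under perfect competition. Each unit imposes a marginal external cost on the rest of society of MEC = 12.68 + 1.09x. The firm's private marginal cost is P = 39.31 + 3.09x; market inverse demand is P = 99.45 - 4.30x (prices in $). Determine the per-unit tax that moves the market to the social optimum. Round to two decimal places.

Social marginal cost = private MC + MEC = 51.99 + 4.18x.
Set SMC = demand: 51.99 + 4.18x = 99.45 - 4.30x → x* = 5.5967.
The Pigouvian tax equals MEC at x*: 12.68 + 1.09×5.5967 = 18.7804.

tax = $18.78 per unit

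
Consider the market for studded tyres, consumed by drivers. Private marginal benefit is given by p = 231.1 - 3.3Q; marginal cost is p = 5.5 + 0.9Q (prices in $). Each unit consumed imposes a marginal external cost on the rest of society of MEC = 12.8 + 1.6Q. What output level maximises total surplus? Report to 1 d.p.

Q* = 36.7

Social marginal benefit = demand − MEC = 218.3 - 4.9Q.
Set SMB = MC: 218.3 - 4.9Q = 5.5 + 0.9Q → Q* = 36.6897.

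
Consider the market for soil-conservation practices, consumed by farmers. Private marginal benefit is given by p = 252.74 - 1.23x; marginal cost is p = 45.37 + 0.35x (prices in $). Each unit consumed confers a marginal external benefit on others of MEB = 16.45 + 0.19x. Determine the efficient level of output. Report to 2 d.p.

Social marginal benefit = demand + MEB = 269.19 - 1.04x.
Set SMB = MC: 269.19 - 1.04x = 45.37 + 0.35x → x* = 161.0216.

x* = 161.02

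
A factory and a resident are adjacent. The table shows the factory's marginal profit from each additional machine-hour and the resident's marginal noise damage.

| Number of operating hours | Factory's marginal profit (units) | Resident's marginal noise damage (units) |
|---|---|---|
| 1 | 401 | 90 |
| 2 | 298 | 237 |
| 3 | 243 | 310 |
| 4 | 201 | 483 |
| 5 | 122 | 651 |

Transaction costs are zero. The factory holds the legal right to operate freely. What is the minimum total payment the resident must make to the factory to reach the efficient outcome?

Left alone the factory would choose level 5 (marginal profit stays positive).
Efficient level: k* = 2 (marginal profit ≥ marginal noise damage through 2).
The resident must at least cover the factory's forgone profit from cutting 5→2: 243 + 201 + 122 = 566.

566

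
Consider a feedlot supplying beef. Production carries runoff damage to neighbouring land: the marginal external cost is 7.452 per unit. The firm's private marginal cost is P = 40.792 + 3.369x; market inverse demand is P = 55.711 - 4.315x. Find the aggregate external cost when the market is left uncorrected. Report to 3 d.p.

14.469

Market equilibrium (private): 40.792 + 3.369x = 55.711 - 4.315x → x_m = 1.9416.
Total external cost = MEC × x_m = 7.452 × 1.9416 = 14.4688.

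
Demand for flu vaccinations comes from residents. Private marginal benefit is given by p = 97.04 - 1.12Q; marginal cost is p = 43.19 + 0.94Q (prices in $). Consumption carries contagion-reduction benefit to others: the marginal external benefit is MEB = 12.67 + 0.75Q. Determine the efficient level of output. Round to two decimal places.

Q* = 50.78

Social marginal benefit = demand + MEB = 109.71 - 0.37Q.
Set SMB = MC: 109.71 - 0.37Q = 43.19 + 0.94Q → Q* = 50.7786.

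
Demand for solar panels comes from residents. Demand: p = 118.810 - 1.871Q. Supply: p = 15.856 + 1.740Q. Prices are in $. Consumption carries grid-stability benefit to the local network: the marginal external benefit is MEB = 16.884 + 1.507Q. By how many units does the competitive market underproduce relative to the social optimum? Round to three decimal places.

28.446 units

Market equilibrium (private): 15.856 + 1.740Q = 118.810 - 1.871Q → Q_m = 28.5112.
Social marginal benefit = demand + MEB = 135.694 - 0.364Q.
Set SMB = MC: 135.694 - 0.364Q = 15.856 + 1.740Q → Q* = 56.9572.
Gap = |28.5112 − 56.9572| = 28.4460.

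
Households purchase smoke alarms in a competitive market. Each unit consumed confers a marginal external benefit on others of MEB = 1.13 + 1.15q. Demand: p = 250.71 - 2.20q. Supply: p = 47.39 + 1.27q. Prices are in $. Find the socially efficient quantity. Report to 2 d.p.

q* = 88.13

Social marginal benefit = demand + MEB = 251.84 - 1.05q.
Set SMB = MC: 251.84 - 1.05q = 47.39 + 1.27q → q* = 88.1250.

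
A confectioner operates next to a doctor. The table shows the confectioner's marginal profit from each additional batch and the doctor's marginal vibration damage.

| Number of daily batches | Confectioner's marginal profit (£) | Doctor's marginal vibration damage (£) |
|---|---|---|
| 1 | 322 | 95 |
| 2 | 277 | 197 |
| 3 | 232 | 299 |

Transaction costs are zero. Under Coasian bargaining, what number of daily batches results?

Bargaining reaches the level where marginal profit last exceeds marginal vibration damage.
That holds through level 2 (277 ≥ 197) but not at 3 (232 < 299).

2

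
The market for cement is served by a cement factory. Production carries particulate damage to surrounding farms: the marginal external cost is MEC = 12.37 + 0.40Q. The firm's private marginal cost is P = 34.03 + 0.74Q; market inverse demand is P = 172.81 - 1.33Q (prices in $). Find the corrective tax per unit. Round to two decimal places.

tax = $32.84 per unit

Social marginal cost = private MC + MEC = 46.40 + 1.14Q.
Set SMC = demand: 46.40 + 1.14Q = 172.81 - 1.33Q → Q* = 51.1781.
The Pigouvian tax equals MEC at Q*: 12.37 + 0.40×51.1781 = 32.8412.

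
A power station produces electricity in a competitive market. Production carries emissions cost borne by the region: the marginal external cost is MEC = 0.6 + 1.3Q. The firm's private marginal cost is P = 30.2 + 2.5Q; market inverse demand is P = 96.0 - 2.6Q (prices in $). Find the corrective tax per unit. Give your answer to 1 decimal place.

Social marginal cost = private MC + MEC = 30.8 + 3.8Q.
Set SMC = demand: 30.8 + 3.8Q = 96.0 - 2.6Q → Q* = 10.1875.
The Pigouvian tax equals MEC at Q*: 0.6 + 1.3×10.1875 = 13.8438.

tax = $13.8 per unit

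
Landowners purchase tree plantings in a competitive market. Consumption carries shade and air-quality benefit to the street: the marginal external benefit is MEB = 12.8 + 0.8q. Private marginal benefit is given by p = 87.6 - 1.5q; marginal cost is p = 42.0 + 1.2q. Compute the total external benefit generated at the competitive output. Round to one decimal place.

Market equilibrium (private): 42.0 + 1.2q = 87.6 - 1.5q → q_m = 16.8889.
Total external benefit = ∫₀^{q_m} (12.8 + 0.8q) dq = 12.8×16.8889 + ½×0.8×16.8889² = 330.2719.

330.3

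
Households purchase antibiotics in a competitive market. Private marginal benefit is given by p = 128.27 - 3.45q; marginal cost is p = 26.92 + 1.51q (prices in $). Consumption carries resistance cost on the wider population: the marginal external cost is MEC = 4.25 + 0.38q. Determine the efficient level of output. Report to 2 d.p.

q* = 18.18

Social marginal benefit = demand − MEC = 124.02 - 3.83q.
Set SMB = MC: 124.02 - 3.83q = 26.92 + 1.51q → q* = 18.1835.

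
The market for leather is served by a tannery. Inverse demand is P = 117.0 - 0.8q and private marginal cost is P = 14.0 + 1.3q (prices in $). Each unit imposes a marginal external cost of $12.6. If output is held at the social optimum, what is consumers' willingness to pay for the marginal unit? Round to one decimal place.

P = $82.6

Social marginal cost = private MC + MEC = 26.6 + 1.3q.
Set SMC = demand: 26.6 + 1.3q = 117.0 - 0.8q → q* = 43.0476.
Consumer price on the demand curve at q*: 117.0 − 0.8×43.0476 = 82.5619.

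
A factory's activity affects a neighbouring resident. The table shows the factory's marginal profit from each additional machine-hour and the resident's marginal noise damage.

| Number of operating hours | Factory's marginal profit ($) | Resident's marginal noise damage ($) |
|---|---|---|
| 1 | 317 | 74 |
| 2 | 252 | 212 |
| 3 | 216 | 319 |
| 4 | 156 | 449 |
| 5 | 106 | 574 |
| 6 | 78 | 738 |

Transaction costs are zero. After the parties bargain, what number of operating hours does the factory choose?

Bargaining reaches the level where marginal profit last exceeds marginal noise damage.
That holds through level 2 (252 ≥ 212) but not at 3 (216 < 319).

2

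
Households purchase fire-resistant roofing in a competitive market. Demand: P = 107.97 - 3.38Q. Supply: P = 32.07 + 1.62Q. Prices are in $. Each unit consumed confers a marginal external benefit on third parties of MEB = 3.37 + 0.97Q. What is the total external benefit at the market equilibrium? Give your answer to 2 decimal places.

Market equilibrium (private): 32.07 + 1.62Q = 107.97 - 3.38Q → Q_m = 15.1800.
Total external benefit = ∫₀^{Q_m} (3.37 + 0.97Q) dQ = 3.37×15.1800 + ½×0.97×15.1800² = 162.9163.

$162.92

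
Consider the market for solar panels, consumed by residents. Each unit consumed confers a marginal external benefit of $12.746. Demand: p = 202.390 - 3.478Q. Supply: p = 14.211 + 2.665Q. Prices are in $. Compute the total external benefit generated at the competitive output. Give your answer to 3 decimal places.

$390.449

Market equilibrium (private): 14.211 + 2.665Q = 202.390 - 3.478Q → Q_m = 30.6331.
Total external benefit = MEB × Q_m = 12.746 × 30.6331 = 390.4495.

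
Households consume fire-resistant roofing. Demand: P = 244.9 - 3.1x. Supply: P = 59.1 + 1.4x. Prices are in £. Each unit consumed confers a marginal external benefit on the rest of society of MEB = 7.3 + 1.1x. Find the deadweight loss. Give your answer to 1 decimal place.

DWL = £408.7

Market equilibrium (private): 59.1 + 1.4x = 244.9 - 3.1x → x_m = 41.2889.
Social marginal benefit = demand + MEB = 252.2 - 2.0x.
Set SMB = MC: 252.2 - 2.0x = 59.1 + 1.4x → x* = 56.7941.
Between x* and x_m the wedge SMB − MC runs linearly from 0 to MEB(x_m), so the loss is a triangle.
DWL = ½ × 15.5052 × 52.7178 = 408.7000.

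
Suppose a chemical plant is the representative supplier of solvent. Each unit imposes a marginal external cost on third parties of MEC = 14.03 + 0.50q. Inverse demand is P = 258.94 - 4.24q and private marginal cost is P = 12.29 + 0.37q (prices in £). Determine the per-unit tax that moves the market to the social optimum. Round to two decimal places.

Social marginal cost = private MC + MEC = 26.32 + 0.87q.
Set SMC = demand: 26.32 + 0.87q = 258.94 - 4.24q → q* = 45.5225.
The Pigouvian tax equals MEC at q*: 14.03 + 0.50×45.5225 = 36.7913.

tax = £36.79 per unit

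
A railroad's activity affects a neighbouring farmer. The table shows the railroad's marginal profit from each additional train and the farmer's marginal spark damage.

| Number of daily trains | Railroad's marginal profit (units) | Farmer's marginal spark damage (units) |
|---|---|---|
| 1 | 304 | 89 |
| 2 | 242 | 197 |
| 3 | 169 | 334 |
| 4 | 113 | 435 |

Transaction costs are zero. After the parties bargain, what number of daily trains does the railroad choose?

Bargaining reaches the level where marginal profit last exceeds marginal spark damage.
That holds through level 2 (242 ≥ 197) but not at 3 (169 < 334).

2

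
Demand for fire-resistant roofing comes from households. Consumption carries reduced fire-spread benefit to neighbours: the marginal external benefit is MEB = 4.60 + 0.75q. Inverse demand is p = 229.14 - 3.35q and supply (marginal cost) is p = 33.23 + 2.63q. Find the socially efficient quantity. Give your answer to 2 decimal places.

q* = 38.34

Social marginal benefit = demand + MEB = 233.74 - 2.60q.
Set SMB = MC: 233.74 - 2.60q = 33.23 + 2.63q → q* = 38.3384.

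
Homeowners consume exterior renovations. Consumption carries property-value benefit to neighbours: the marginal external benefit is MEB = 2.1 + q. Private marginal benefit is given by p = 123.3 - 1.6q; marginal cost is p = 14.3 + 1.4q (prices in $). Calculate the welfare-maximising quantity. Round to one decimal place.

Social marginal benefit = demand + MEB = 125.4 - 0.6q.
Set SMB = MC: 125.4 - 0.6q = 14.3 + 1.4q → q* = 55.5500.

q* = 55.6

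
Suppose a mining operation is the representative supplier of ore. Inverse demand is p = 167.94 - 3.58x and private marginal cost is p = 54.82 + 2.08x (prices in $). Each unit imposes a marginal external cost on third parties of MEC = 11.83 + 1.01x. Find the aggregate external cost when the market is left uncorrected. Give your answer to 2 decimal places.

$438.15

Market equilibrium (private): 54.82 + 2.08x = 167.94 - 3.58x → x_m = 19.9859.
Total external cost = ∫₀^{x_m} (11.83 + 1.01x) dx = 11.83×19.9859 + ½×1.01×19.9859² = 438.1485.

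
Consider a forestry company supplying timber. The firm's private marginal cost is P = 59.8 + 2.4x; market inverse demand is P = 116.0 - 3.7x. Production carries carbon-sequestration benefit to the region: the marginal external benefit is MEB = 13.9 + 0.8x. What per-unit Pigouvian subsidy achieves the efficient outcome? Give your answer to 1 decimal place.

subsidy = 24.5 per unit

Social marginal cost = private MC − MEB = 45.9 + 1.6x.
Set SMC = demand: 45.9 + 1.6x = 116.0 - 3.7x → x* = 13.2264.
The Pigouvian subsidy equals MEB at x*: 13.9 + 0.8×13.2264 = 24.4811.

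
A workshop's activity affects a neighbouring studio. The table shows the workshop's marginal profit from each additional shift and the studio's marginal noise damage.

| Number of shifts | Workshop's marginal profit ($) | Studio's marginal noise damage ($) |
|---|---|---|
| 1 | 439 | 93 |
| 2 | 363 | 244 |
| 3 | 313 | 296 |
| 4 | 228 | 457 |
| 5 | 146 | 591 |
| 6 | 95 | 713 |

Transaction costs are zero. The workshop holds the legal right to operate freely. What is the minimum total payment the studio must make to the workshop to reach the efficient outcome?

$469

Left alone the workshop would choose level 6 (marginal profit stays positive).
Efficient level: k* = 3 (marginal profit ≥ marginal noise damage through 3).
The studio must at least cover the workshop's forgone profit from cutting 6→3: 228 + 146 + 95 = 469.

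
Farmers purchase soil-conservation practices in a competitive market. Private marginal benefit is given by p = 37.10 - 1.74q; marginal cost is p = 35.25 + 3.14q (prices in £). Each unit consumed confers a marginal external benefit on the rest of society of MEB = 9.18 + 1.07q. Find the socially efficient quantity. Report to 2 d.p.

q* = 2.90

Social marginal benefit = demand + MEB = 46.28 - 0.67q.
Set SMB = MC: 46.28 - 0.67q = 35.25 + 3.14q → q* = 2.8950.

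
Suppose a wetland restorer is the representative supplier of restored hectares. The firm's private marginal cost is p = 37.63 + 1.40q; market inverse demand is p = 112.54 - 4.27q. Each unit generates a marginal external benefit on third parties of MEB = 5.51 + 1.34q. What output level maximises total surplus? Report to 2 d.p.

q* = 18.57

Social marginal cost = private MC − MEB = 32.12 + 0.06q.
Set SMC = demand: 32.12 + 0.06q = 112.54 - 4.27q → q* = 18.5727.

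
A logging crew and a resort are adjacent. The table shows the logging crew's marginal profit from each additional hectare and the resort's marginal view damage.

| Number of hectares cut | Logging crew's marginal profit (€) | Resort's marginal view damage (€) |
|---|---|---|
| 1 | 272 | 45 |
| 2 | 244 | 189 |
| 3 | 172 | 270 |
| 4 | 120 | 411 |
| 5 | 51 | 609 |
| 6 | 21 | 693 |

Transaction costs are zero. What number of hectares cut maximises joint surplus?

2

Bargaining reaches the level where marginal profit last exceeds marginal view damage.
That holds through level 2 (244 ≥ 189) but not at 3 (172 < 270).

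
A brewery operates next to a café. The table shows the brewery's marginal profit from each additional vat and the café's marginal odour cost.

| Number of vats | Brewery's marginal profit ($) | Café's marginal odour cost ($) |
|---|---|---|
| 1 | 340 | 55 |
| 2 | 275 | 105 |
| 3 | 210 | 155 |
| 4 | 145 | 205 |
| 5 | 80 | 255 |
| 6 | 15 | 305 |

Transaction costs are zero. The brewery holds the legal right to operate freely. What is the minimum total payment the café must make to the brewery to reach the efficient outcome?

$240

Left alone the brewery would choose level 6 (marginal profit stays positive).
Efficient level: k* = 3 (marginal profit ≥ marginal odour cost through 3).
The café must at least cover the brewery's forgone profit from cutting 6→3: 145 + 80 + 15 = 240.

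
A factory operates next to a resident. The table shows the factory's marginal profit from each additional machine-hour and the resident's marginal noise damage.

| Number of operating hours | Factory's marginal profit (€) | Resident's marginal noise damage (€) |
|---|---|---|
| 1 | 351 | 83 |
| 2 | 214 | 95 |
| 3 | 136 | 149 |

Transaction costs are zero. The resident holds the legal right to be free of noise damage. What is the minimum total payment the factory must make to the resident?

€178

Efficient level: marginal profit ≥ marginal noise damage through level 2, so k* = 2.
With the resident holding the right, the factory must at least compensate total damage at k*: 83 + 95 = 178.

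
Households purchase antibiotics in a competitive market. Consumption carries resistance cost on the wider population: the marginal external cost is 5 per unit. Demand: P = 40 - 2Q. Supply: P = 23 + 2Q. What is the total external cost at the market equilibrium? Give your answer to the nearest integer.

Market equilibrium (private): 23 + 2Q = 40 - 2Q → Q_m = 4.2500.
Total external cost = MEC × Q_m = 5 × 4.2500 = 21.2500.

21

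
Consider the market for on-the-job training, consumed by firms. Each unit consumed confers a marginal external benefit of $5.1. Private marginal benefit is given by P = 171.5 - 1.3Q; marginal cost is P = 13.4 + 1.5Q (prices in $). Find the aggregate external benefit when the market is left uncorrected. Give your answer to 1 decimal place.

Market equilibrium (private): 13.4 + 1.5Q = 171.5 - 1.3Q → Q_m = 56.4643.
Total external benefit = MEB × Q_m = 5.1 × 56.4643 = 287.9679.

$288.0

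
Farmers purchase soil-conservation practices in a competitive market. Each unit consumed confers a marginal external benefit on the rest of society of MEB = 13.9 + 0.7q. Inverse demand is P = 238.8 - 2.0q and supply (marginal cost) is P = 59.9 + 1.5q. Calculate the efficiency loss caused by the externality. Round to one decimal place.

Market equilibrium (private): 59.9 + 1.5q = 238.8 - 2.0q → q_m = 51.1143.
Social marginal benefit = demand + MEB = 252.7 - 1.3q.
Set SMB = MC: 252.7 - 1.3q = 59.9 + 1.5q → q* = 68.8571.
Height of the DWL triangle at q_m is SMB(q_m) − MC(q_m) = MEB(q_m) = 49.6800.
DWL = ½ × 17.7428 × 49.6800 = 440.7312.

DWL = 440.7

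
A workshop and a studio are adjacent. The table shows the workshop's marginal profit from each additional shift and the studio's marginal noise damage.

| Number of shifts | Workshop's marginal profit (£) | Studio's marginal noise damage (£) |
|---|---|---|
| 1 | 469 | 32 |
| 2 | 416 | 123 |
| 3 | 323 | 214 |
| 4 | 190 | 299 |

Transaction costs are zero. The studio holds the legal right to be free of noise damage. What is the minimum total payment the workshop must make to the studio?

Efficient level: marginal profit ≥ marginal noise damage through level 3, so k* = 3.
With the studio holding the right, the workshop must at least compensate total damage at k*: 32 + 123 + 214 = 369.

£369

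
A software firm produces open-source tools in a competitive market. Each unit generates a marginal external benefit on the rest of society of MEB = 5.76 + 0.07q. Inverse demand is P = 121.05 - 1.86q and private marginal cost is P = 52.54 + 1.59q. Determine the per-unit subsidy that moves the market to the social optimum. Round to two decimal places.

subsidy = 7.30 per unit

Social marginal cost = private MC − MEB = 46.78 + 1.52q.
Set SMC = demand: 46.78 + 1.52q = 121.05 - 1.86q → q* = 21.9734.
The Pigouvian subsidy equals MEB at q*: 5.76 + 0.07×21.9734 = 7.2981.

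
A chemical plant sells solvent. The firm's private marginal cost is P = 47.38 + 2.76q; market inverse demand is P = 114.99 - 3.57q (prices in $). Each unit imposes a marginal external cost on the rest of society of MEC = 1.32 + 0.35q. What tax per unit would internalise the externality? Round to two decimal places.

Social marginal cost = private MC + MEC = 48.70 + 3.11q.
Set SMC = demand: 48.70 + 3.11q = 114.99 - 3.57q → q* = 9.9237.
The Pigouvian tax equals MEC at q*: 1.32 + 0.35×9.9237 = 4.7933.

tax = $4.79 per unit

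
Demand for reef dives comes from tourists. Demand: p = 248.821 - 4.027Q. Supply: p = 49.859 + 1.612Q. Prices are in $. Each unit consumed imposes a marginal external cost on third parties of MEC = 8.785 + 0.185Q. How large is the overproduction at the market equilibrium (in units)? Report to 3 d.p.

2.629 units

Market equilibrium (private): 49.859 + 1.612Q = 248.821 - 4.027Q → Q_m = 35.2832.
Social marginal benefit = demand − MEC = 240.036 - 4.212Q.
Set SMB = MC: 240.036 - 4.212Q = 49.859 + 1.612Q → Q* = 32.6540.
Gap = |35.2832 − 32.6540| = 2.6292.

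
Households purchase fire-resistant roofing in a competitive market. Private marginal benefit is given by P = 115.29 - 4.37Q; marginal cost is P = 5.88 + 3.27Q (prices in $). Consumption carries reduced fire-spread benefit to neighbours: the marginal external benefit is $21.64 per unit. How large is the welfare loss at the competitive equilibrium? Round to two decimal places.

Market equilibrium (private): 5.88 + 3.27Q = 115.29 - 4.37Q → Q_m = 14.3207.
Social marginal benefit = demand + MEB = 136.93 - 4.37Q.
Set SMB = MC: 136.93 - 4.37Q = 5.88 + 3.27Q → Q* = 17.1531.
The welfare-loss triangle has base |Q_m − Q*| and height MEB(Q_m) (the vertical gap between SMB and MC is zero at Q* and MEB at Q_m).
DWL = ½ × 2.8324 × 21.6400 = 30.6466.

DWL = $30.65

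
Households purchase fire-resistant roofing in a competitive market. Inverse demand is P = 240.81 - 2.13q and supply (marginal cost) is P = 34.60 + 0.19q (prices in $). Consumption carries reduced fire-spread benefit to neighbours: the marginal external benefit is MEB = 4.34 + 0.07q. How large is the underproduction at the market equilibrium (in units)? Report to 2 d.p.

4.69 units

Market equilibrium (private): 34.60 + 0.19q = 240.81 - 2.13q → q_m = 88.8836.
Social marginal benefit = demand + MEB = 245.15 - 2.06q.
Set SMB = MC: 245.15 - 2.06q = 34.60 + 0.19q → q* = 93.5778.
Gap = |88.8836 − 93.5778| = 4.6942.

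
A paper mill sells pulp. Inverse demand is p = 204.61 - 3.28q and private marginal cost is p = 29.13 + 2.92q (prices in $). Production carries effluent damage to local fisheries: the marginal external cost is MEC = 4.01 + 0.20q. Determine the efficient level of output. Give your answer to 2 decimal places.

Social marginal cost = private MC + MEC = 33.14 + 3.12q.
Set SMC = demand: 33.14 + 3.12q = 204.61 - 3.28q → q* = 26.7922.

q* = 26.79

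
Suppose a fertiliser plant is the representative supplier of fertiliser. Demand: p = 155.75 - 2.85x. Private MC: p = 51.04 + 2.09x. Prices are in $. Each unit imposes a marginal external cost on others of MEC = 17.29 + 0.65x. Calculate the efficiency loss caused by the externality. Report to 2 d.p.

DWL = $86.33

Market equilibrium (private): 51.04 + 2.09x = 155.75 - 2.85x → x_m = 21.1964.
Social marginal cost = private MC + MEC = 68.33 + 2.74x.
Set SMC = demand: 68.33 + 2.74x = 155.75 - 2.85x → x* = 15.6386.
Between x* and x_m the wedge SMC − demand runs linearly from 0 to MEC(x_m), so the loss is a triangle.
DWL = ½ × 5.5578 × 31.0676 = 86.3338.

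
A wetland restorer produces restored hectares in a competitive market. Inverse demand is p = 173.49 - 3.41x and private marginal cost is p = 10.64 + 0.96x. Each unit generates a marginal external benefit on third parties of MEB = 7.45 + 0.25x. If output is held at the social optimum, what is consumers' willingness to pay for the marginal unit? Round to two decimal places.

P = 32.54

Social marginal cost = private MC − MEB = 3.19 + 0.71x.
Set SMC = demand: 3.19 + 0.71x = 173.49 - 3.41x → x* = 41.3350.
Consumer price on the demand curve at x*: 173.49 − 3.41×41.3350 = 32.5377.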